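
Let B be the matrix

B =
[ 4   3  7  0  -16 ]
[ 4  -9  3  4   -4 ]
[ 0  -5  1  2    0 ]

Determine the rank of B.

Row reduce to echelon form.
R2 ← R2 − R1: [0, -12, -4, 4, 12]
R3 ← R3 − (5/12)·R2: [0, 0, 8/3, 1/3, -5]
Echelon form has 3 nonzero rows, so rank(B) = 3.

3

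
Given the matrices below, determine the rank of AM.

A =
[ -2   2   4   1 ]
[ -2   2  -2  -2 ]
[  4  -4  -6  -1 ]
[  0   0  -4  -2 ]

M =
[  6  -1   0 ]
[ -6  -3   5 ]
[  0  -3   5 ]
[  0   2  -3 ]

2

First compute AM:
[[-24, -14,  27],
 [-24,  -2,   6],
 [ 48,  24, -47],
 [  0,   8, -14]]
Now row reduce the product.
R2 ← R2 − R1: [0, 12, -21]
R3 ← R3 + (2)·R1: [0, -4, 7]
R3 ← R3 + (1/3)·R2: [0, 0, 0]
R4 ← R4 − (2/3)·R2: [0, 0, 0]
2 nonzero rows, so rank(AM) = 2.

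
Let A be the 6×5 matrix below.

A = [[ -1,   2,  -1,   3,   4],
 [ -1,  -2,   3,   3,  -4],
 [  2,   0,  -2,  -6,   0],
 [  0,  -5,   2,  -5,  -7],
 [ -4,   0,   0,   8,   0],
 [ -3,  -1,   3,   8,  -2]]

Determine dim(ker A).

Row reduce to echelon form.
R2 ← R2 − R1: [0, -4, 4, 0, -8]
R3 ← R3 + (2)·R1: [0, 4, -4, 0, 8]
R5 ← R5 − (4)·R1: [0, -8, 4, -4, -16]
R6 ← R6 − (3)·R1: [0, -7, 6, -1, -14]
R3 ← R3 + R2: [0, 0, 0, 0, 0]
R4 ← R4 − (5/4)·R2: [0, 0, -3, -5, 3]
R5 ← R5 − (2)·R2: [0, 0, -4, -4, 0]
R6 ← R6 − (7/4)·R2: [0, 0, -1, -1, 0]
Swap R3 ↔ R4
R5 ← R5 − (4/3)·R3: [0, 0, 0, 8/3, -4]
R6 ← R6 − (1/3)·R3: [0, 0, 0, 2/3, -1]
Swap R4 ↔ R5
R6 ← R6 − (1/4)·R4: [0, 0, 0, 0, 0]
4 nonzero rows, so rank(A) = 4.
A has 5 columns; by rank–nullity, nullity = 5 − 4 = 1.

1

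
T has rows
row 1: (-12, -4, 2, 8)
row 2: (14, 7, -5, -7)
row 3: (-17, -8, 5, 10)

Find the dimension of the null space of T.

1

Row reduce to echelon form.
R2 ← R2 + (7/6)·R1: [0, 7/3, -8/3, 7/3]
R3 ← R3 − (17/12)·R1: [0, -7/3, 13/6, -4/3]
R3 ← R3 + R2: [0, 0, -1/2, 1]
3 nonzero rows, so rank(T) = 3.
T has 4 columns; by rank–nullity, nullity = 4 − 3 = 1.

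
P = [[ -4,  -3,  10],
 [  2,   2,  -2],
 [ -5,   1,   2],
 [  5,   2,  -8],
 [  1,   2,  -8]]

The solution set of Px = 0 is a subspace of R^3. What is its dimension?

Row reduce to echelon form.
R2 ← R2 + (1/2)·R1: [0, 1/2, 3]
R3 ← R3 − (5/4)·R1: [0, 19/4, -21/2]
R4 ← R4 + (5/4)·R1: [0, -7/4, 9/2]
R5 ← R5 + (1/4)·R1: [0, 5/4, -11/2]
R3 ← R3 − (19/2)·R2: [0, 0, -39]
R4 ← R4 + (7/2)·R2: [0, 0, 15]
R5 ← R5 − (5/2)·R2: [0, 0, -13]
R4 ← R4 + (5/13)·R3: [0, 0, 0]
R5 ← R5 − (1/3)·R3: [0, 0, 0]
3 nonzero rows, so rank(P) = 3.
P has 3 columns; by rank–nullity, nullity = 3 − 3 = 0.

0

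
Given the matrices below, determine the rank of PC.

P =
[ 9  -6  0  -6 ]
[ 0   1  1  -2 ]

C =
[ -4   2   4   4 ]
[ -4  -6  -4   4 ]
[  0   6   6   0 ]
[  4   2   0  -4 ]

2

First compute PC:
[[-36,  42,  60,  36],
 [-12,  -4,   2,  12]]
Now row reduce the product.
R2 ← R2 − (1/3)·R1: [0, -18, -18, 0]
2 nonzero rows, so rank(PC) = 2.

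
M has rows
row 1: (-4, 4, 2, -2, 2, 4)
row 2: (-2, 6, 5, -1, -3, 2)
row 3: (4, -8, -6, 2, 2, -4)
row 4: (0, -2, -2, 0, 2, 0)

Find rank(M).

Row reduce to echelon form.
R2 ← R2 − (1/2)·R1: [0, 4, 4, 0, -4, 0]
R3 ← R3 + R1: [0, -4, -4, 0, 4, 0]
R3 ← R3 + R2: [0, 0, 0, 0, 0, 0]
R4 ← R4 + (1/2)·R2: [0, 0, 0, 0, 0, 0]
Echelon form has 2 nonzero rows, so rank(M) = 2.

2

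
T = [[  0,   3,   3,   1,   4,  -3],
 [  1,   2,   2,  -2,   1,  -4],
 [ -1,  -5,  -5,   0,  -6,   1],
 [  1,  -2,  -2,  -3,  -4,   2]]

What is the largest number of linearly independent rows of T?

Row reduce to echelon form.
Swap R1 ↔ R2
R3 ← R3 + R1: [0, -3, -3, -2, -5, -3]
R4 ← R4 − R1: [0, -4, -4, -1, -5, 6]
R3 ← R3 + R2: [0, 0, 0, -1, -1, -6]
R4 ← R4 + (4/3)·R2: [0, 0, 0, 1/3, 1/3, 2]
R4 ← R4 + (1/3)·R3: [0, 0, 0, 0, 0, 0]
Echelon form has 3 nonzero rows, so rank(T) = 3.
The rank gives the maximum number of linearly independent rows: 3.

3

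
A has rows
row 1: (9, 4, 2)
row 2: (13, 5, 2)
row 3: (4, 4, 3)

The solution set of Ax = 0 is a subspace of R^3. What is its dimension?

Row reduce to echelon form.
R2 ← R2 − (13/9)·R1: [0, -7/9, -8/9]
R3 ← R3 − (4/9)·R1: [0, 20/9, 19/9]
R3 ← R3 + (20/7)·R2: [0, 0, -3/7]
3 nonzero rows, so rank(A) = 3.
A has 3 columns; by rank–nullity, nullity = 3 − 3 = 0.

0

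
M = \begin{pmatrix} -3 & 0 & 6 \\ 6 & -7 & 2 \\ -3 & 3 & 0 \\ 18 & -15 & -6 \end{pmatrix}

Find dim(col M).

2

Row reduce to echelon form.
R2 ← R2 + (2)·R1: [0, -7, 14]
R3 ← R3 − R1: [0, 3, -6]
R4 ← R4 + (6)·R1: [0, -15, 30]
R3 ← R3 + (3/7)·R2: [0, 0, 0]
R4 ← R4 − (15/7)·R2: [0, 0, 0]
Echelon form has 2 nonzero rows, so rank(M) = 2.
The column space has dimension equal to the rank: 2.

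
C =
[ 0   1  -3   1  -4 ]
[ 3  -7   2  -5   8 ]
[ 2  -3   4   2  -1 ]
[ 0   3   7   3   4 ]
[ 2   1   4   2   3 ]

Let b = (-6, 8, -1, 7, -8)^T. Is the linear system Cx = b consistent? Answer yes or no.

Row reduce the augmented matrix [C | b].
Swap R1 ↔ R2
R3 ← R3 − (2/3)·R1: [0, 5/3, 8/3, 16/3, -19/3, -19/3]
R5 ← R5 − (2/3)·R1: [0, 17/3, 8/3, 16/3, -7/3, -40/3]
R3 ← R3 − (5/3)·R2: [0, 0, 23/3, 11/3, 1/3, 11/3]
R4 ← R4 − (3)·R2: [0, 0, 16, 0, 16, 25]
R5 ← R5 − (17/3)·R2: [0, 0, 59/3, -1/3, 61/3, 62/3]
R4 ← R4 − (48/23)·R3: [0, 0, 0, -176/23, 352/23, 399/23]
R5 ← R5 − (59/23)·R3: [0, 0, 0, -224/23, 448/23, 259/23]
R5 ← R5 − (14/11)·R4: [0, 0, 0, 0, 0, -119/11]
The echelon form has 5 nonzero rows; the last pivot sits in the augmented column, so rank(C) = 4 but rank([C|b]) = 5.
Since the ranks differ, the system is inconsistent.

no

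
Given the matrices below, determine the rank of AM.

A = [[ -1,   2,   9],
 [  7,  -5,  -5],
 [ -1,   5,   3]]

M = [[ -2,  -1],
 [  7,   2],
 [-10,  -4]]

First compute AM:
[[-74, -31],
 [  1,   3],
 [  7,  -1]]
Now row reduce the product.
R2 ← R2 + (1/74)·R1: [0, 191/74]
R3 ← R3 + (7/74)·R1: [0, -291/74]
R3 ← R3 + (291/191)·R2: [0, 0]
2 nonzero rows, so rank(AM) = 2.

2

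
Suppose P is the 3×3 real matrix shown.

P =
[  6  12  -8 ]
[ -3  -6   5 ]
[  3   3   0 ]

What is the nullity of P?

Row reduce to echelon form.
R2 ← R2 + (1/2)·R1: [0, 0, 1]
R3 ← R3 − (1/2)·R1: [0, -3, 4]
Swap R2 ↔ R3
3 nonzero rows, so rank(P) = 3.
P has 3 columns; by rank–nullity, nullity = 3 − 3 = 0.

0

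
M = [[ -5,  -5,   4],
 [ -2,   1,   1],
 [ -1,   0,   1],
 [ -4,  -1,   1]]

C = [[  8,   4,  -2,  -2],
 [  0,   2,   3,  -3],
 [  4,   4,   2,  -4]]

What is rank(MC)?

2

First compute MC:
[[-24, -14,   3,   9],
 [-12,  -2,   9,  -3],
 [ -4,   0,   4,  -2],
 [-28, -14,   7,   7]]
Now row reduce the product.
R2 ← R2 − (1/2)·R1: [0, 5, 15/2, -15/2]
R3 ← R3 − (1/6)·R1: [0, 7/3, 7/2, -7/2]
R4 ← R4 − (7/6)·R1: [0, 7/3, 7/2, -7/2]
R3 ← R3 − (7/15)·R2: [0, 0, 0, 0]
R4 ← R4 − (7/15)·R2: [0, 0, 0, 0]
2 nonzero rows, so rank(MC) = 2.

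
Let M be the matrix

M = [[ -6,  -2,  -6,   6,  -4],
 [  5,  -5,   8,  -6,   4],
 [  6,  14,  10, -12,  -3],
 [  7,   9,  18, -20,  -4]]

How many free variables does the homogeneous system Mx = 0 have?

Row reduce to echelon form.
R2 ← R2 + (5/6)·R1: [0, -20/3, 3, -1, 2/3]
R3 ← R3 + R1: [0, 12, 4, -6, -7]
R4 ← R4 + (7/6)·R1: [0, 20/3, 11, -13, -26/3]
R3 ← R3 + (9/5)·R2: [0, 0, 47/5, -39/5, -29/5]
R4 ← R4 + R2: [0, 0, 14, -14, -8]
R4 ← R4 − (70/47)·R3: [0, 0, 0, -112/47, 30/47]
4 nonzero rows, so rank(M) = 4.
M has 5 columns; by rank–nullity, nullity = 5 − 4 = 1.

1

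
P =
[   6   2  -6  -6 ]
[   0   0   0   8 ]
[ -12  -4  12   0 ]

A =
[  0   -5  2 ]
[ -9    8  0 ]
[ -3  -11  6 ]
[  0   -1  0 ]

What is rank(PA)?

2

First compute PA:
[[  0,  58, -24],
 [  0,  -8,   0],
 [  0, -104,  48]]
Now row reduce the product.
R2 ← R2 + (4/29)·R1: [0, 0, -96/29]
R3 ← R3 + (52/29)·R1: [0, 0, 144/29]
R3 ← R3 + (3/2)·R2: [0, 0, 0]
2 nonzero rows, so rank(PA) = 2.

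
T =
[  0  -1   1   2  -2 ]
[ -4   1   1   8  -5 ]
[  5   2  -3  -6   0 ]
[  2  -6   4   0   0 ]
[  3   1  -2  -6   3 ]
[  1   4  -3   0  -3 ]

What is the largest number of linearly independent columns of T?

3

Row reduce to echelon form.
Swap R1 ↔ R2
R3 ← R3 + (5/4)·R1: [0, 13/4, -7/4, 4, -25/4]
R4 ← R4 + (1/2)·R1: [0, -11/2, 9/2, 4, -5/2]
R5 ← R5 + (3/4)·R1: [0, 7/4, -5/4, 0, -3/4]
R6 ← R6 + (1/4)·R1: [0, 17/4, -11/4, 2, -17/4]
R3 ← R3 + (13/4)·R2: [0, 0, 3/2, 21/2, -51/4]
R4 ← R4 − (11/2)·R2: [0, 0, -1, -7, 17/2]
R5 ← R5 + (7/4)·R2: [0, 0, 1/2, 7/2, -17/4]
R6 ← R6 + (17/4)·R2: [0, 0, 3/2, 21/2, -51/4]
R4 ← R4 + (2/3)·R3: [0, 0, 0, 0, 0]
R5 ← R5 − (1/3)·R3: [0, 0, 0, 0, 0]
R6 ← R6 − R3: [0, 0, 0, 0, 0]
Echelon form has 3 nonzero rows, so rank(T) = 3.
The rank gives the maximum number of linearly independent columns: 3.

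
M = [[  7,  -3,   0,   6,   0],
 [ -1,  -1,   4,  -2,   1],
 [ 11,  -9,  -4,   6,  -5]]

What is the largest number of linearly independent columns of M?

Row reduce to echelon form.
R2 ← R2 + (1/7)·R1: [0, -10/7, 4, -8/7, 1]
R3 ← R3 − (11/7)·R1: [0, -30/7, -4, -24/7, -5]
R3 ← R3 − (3)·R2: [0, 0, -16, 0, -8]
Echelon form has 3 nonzero rows, so rank(M) = 3.
The rank gives the maximum number of linearly independent columns: 3.

3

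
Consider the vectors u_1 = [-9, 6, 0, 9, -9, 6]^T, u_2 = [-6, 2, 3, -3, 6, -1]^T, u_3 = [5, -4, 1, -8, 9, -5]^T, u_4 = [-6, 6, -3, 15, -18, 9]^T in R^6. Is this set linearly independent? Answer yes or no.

no

Form the matrix with these vectors as rows and row reduce.
R2 ← R2 − (2/3)·R1: [0, -2, 3, -9, 12, -5]
R3 ← R3 + (5/9)·R1: [0, -2/3, 1, -3, 4, -5/3]
R4 ← R4 − (2/3)·R1: [0, 2, -3, 9, -12, 5]
R3 ← R3 − (1/3)·R2: [0, 0, 0, 0, 0, 0]
R4 ← R4 + R2: [0, 0, 0, 0, 0, 0]
2 nonzero rows, so the 4 vectors span a space of dimension 2.
Since 2 < 4, the vectors are linearly dependent.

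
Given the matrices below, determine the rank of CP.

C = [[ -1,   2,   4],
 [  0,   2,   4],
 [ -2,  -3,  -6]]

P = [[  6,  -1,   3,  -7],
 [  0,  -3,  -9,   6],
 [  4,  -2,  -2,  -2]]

First compute CP:
[[ 10, -13, -29,  11],
 [ 16, -14, -26,   4],
 [-36,  23,  33,   8]]
Now row reduce the product.
R2 ← R2 − (8/5)·R1: [0, 34/5, 102/5, -68/5]
R3 ← R3 + (18/5)·R1: [0, -119/5, -357/5, 238/5]
R3 ← R3 + (7/2)·R2: [0, 0, 0, 0]
2 nonzero rows, so rank(CP) = 2.

2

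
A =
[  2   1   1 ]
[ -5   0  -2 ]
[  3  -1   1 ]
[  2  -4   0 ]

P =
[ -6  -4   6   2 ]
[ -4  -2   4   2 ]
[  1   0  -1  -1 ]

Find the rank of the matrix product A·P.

2

First compute AP:
[[-15, -10,  15,   5],
 [ 28,  20, -28,  -8],
 [-13, -10,  13,   3],
 [  4,   0,  -4,  -4]]
Now row reduce the product.
R2 ← R2 + (28/15)·R1: [0, 4/3, 0, 4/3]
R3 ← R3 − (13/15)·R1: [0, -4/3, 0, -4/3]
R4 ← R4 + (4/15)·R1: [0, -8/3, 0, -8/3]
R3 ← R3 + R2: [0, 0, 0, 0]
R4 ← R4 + (2)·R2: [0, 0, 0, 0]
2 nonzero rows, so rank(AP) = 2.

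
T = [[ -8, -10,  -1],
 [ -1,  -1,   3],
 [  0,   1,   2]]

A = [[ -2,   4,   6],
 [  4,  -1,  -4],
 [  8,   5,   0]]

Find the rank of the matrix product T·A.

2

First compute TA:
[[-32, -27,  -8],
 [ 22,  12,  -2],
 [ 20,   9,  -4]]
Now row reduce the product.
R2 ← R2 + (11/16)·R1: [0, -105/16, -15/2]
R3 ← R3 + (5/8)·R1: [0, -63/8, -9]
R3 ← R3 − (6/5)·R2: [0, 0, 0]
2 nonzero rows, so rank(TA) = 2.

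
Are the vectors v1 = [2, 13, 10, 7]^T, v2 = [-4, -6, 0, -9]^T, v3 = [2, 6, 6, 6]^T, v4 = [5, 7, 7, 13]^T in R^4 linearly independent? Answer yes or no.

no

Form the matrix with these vectors as rows and row reduce.
R2 ← R2 + (2)·R1: [0, 20, 20, 5]
R3 ← R3 − R1: [0, -7, -4, -1]
R4 ← R4 − (5/2)·R1: [0, -51/2, -18, -9/2]
R3 ← R3 + (7/20)·R2: [0, 0, 3, 3/4]
R4 ← R4 + (51/40)·R2: [0, 0, 15/2, 15/8]
R4 ← R4 − (5/2)·R3: [0, 0, 0, 0]
3 nonzero rows, so the 4 vectors span a space of dimension 3.
Since 3 < 4, the vectors are linearly dependent.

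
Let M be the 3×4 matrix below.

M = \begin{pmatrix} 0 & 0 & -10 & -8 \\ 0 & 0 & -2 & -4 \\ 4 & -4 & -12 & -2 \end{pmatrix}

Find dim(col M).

3

Row reduce to echelon form.
Swap R1 ↔ R3
R3 ← R3 − (5)·R2: [0, 0, 0, 12]
Echelon form has 3 nonzero rows, so rank(M) = 3.
The column space has dimension equal to the rank: 3.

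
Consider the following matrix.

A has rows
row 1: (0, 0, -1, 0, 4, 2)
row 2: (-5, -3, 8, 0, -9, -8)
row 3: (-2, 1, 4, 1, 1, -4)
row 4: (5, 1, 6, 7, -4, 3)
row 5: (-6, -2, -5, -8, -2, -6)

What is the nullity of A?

Row reduce to echelon form.
Swap R1 ↔ R2
R3 ← R3 − (2/5)·R1: [0, 11/5, 4/5, 1, 23/5, -4/5]
R4 ← R4 + R1: [0, -2, 14, 7, -13, -5]
R5 ← R5 − (6/5)·R1: [0, 8/5, -73/5, -8, 44/5, 18/5]
Swap R2 ↔ R3
R4 ← R4 + (10/11)·R2: [0, 0, 162/11, 87/11, -97/11, -63/11]
R5 ← R5 − (8/11)·R2: [0, 0, -167/11, -96/11, 60/11, 46/11]
R4 ← R4 + (162/11)·R3: [0, 0, 0, 87/11, 551/11, 261/11]
R5 ← R5 − (167/11)·R3: [0, 0, 0, -96/11, -608/11, -288/11]
R5 ← R5 + (32/29)·R4: [0, 0, 0, 0, 0, 0]
4 nonzero rows, so rank(A) = 4.
A has 6 columns; by rank–nullity, nullity = 6 − 4 = 2.

2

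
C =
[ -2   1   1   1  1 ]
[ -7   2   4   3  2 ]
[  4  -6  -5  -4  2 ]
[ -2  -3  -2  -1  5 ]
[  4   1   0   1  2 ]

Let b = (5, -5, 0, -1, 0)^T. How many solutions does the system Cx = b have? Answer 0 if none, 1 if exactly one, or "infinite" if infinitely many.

Row reduce the augmented matrix [C | b].
R2 ← R2 − (7/2)·R1: [0, -3/2, 1/2, -1/2, -3/2, -45/2]
R3 ← R3 + (2)·R1: [0, -4, -3, -2, 4, 10]
R4 ← R4 − R1: [0, -4, -3, -2, 4, -6]
R5 ← R5 + (2)·R1: [0, 3, 2, 3, 4, 10]
R3 ← R3 − (8/3)·R2: [0, 0, -13/3, -2/3, 8, 70]
R4 ← R4 − (8/3)·R2: [0, 0, -13/3, -2/3, 8, 54]
R5 ← R5 + (2)·R2: [0, 0, 3, 2, 1, -35]
R4 ← R4 − R3: [0, 0, 0, 0, 0, -16]
R5 ← R5 + (9/13)·R3: [0, 0, 0, 20/13, 85/13, 175/13]
Swap R4 ↔ R5
The echelon form has 5 nonzero rows; the last pivot sits in the augmented column, so rank(C) = 4 but rank([C|b]) = 5.
Since the ranks differ, the system is inconsistent.
It has no solutions.

0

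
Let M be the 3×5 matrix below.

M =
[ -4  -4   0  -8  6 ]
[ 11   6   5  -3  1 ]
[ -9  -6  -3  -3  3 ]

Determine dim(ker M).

3

Row reduce to echelon form.
R2 ← R2 + (11/4)·R1: [0, -5, 5, -25, 35/2]
R3 ← R3 − (9/4)·R1: [0, 3, -3, 15, -21/2]
R3 ← R3 + (3/5)·R2: [0, 0, 0, 0, 0]
2 nonzero rows, so rank(M) = 2.
M has 5 columns; by rank–nullity, nullity = 5 − 2 = 3.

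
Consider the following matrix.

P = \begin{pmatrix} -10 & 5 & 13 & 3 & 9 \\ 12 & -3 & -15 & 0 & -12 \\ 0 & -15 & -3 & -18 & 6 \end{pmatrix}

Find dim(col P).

2

Row reduce to echelon form.
R2 ← R2 + (6/5)·R1: [0, 3, 3/5, 18/5, -6/5]
R3 ← R3 + (5)·R2: [0, 0, 0, 0, 0]
Echelon form has 2 nonzero rows, so rank(P) = 2.
The column space has dimension equal to the rank: 2.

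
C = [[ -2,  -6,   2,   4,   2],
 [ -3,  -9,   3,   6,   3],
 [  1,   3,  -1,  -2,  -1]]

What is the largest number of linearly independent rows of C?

Row reduce to echelon form.
R2 ← R2 − (3/2)·R1: [0, 0, 0, 0, 0]
R3 ← R3 + (1/2)·R1: [0, 0, 0, 0, 0]
Echelon form has 1 nonzero row, so rank(C) = 1.
The rank gives the maximum number of linearly independent rows: 1.

1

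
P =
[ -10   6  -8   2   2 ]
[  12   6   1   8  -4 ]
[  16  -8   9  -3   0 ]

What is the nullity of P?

2

Row reduce to echelon form.
R2 ← R2 + (6/5)·R1: [0, 66/5, -43/5, 52/5, -8/5]
R3 ← R3 + (8/5)·R1: [0, 8/5, -19/5, 1/5, 16/5]
R3 ← R3 − (4/33)·R2: [0, 0, -91/33, -35/33, 112/33]
3 nonzero rows, so rank(P) = 3.
P has 5 columns; by rank–nullity, nullity = 5 − 3 = 2.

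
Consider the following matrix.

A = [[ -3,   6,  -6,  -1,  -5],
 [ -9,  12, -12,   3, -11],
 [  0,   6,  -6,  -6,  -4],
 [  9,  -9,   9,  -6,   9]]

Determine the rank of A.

Row reduce to echelon form.
R2 ← R2 − (3)·R1: [0, -6, 6, 6, 4]
R4 ← R4 + (3)·R1: [0, 9, -9, -9, -6]
R3 ← R3 + R2: [0, 0, 0, 0, 0]
R4 ← R4 + (3/2)·R2: [0, 0, 0, 0, 0]
Echelon form has 2 nonzero rows, so rank(A) = 2.

2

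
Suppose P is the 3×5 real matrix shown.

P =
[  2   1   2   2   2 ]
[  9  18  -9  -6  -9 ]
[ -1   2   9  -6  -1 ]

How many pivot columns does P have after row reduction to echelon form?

Row reduce to echelon form.
R2 ← R2 − (9/2)·R1: [0, 27/2, -18, -15, -18]
R3 ← R3 + (1/2)·R1: [0, 5/2, 10, -5, 0]
R3 ← R3 − (5/27)·R2: [0, 0, 40/3, -20/9, 10/3]
Echelon form has 3 nonzero rows, so rank(P) = 3.
Each nonzero row contributes one pivot column: 3 pivot columns.

3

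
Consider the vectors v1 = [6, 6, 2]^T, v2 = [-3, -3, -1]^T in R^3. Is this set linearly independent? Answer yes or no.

no

Form the matrix with these vectors as rows and row reduce.
R2 ← R2 + (1/2)·R1: [0, 0, 0]
1 nonzero row, so the 2 vectors span a space of dimension 1.
Since 1 < 2, the vectors are linearly dependent.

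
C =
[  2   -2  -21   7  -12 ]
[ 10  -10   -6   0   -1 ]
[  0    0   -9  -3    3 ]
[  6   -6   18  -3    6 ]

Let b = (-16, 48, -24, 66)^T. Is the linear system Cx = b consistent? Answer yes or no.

yes

Row reduce the augmented matrix [C | b].
R2 ← R2 − (5)·R1: [0, 0, 99, -35, 59, 128]
R4 ← R4 − (3)·R1: [0, 0, 81, -24, 42, 114]
R3 ← R3 + (1/11)·R2: [0, 0, 0, -68/11, 92/11, -136/11]
R4 ← R4 − (9/11)·R2: [0, 0, 0, 51/11, -69/11, 102/11]
R4 ← R4 + (3/4)·R3: [0, 0, 0, 0, 0, 0]
The echelon form has 3 nonzero rows, and every pivot lies in the first 5 columns, so rank(C) = rank([C|b]) = 3.
The system is consistent.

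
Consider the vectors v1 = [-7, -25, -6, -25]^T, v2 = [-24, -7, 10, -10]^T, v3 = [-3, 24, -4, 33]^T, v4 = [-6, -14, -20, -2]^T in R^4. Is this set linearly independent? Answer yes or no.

no

Form the matrix with these vectors as rows and row reduce.
R2 ← R2 − (24/7)·R1: [0, 551/7, 214/7, 530/7]
R3 ← R3 − (3/7)·R1: [0, 243/7, -10/7, 306/7]
R4 ← R4 − (6/7)·R1: [0, 52/7, -104/7, 136/7]
R3 ← R3 − (243/551)·R2: [0, 0, -8216/551, 5688/551]
R4 ← R4 − (52/551)·R2: [0, 0, -9776/551, 6768/551]
R4 ← R4 − (94/79)·R3: [0, 0, 0, 0]
3 nonzero rows, so the 4 vectors span a space of dimension 3.
Since 3 < 4, the vectors are linearly dependent.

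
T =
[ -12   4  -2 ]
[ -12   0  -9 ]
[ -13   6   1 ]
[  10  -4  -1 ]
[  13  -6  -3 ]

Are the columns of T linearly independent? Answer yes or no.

Row reduce T to echelon form.
R2 ← R2 − R1: [0, -4, -7]
R3 ← R3 − (13/12)·R1: [0, 5/3, 19/6]
R4 ← R4 + (5/6)·R1: [0, -2/3, -8/3]
R5 ← R5 + (13/12)·R1: [0, -5/3, -31/6]
R3 ← R3 + (5/12)·R2: [0, 0, 1/4]
R4 ← R4 − (1/6)·R2: [0, 0, -3/2]
R5 ← R5 − (5/12)·R2: [0, 0, -9/4]
R4 ← R4 + (6)·R3: [0, 0, 0]
R5 ← R5 + (9)·R3: [0, 0, 0]
3 pivots among 3 columns.
Every column is a pivot column, so the columns are linearly independent.

yes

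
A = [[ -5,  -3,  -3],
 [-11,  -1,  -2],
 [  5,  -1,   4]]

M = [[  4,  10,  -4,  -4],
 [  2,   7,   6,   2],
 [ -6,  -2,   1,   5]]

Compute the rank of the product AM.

First compute AM:
[[ -8, -65,  -1,  -1],
 [-34, -113,  36,  32],
 [ -6,  35, -22,  -2]]
Now row reduce the product.
R2 ← R2 − (17/4)·R1: [0, 653/4, 161/4, 145/4]
R3 ← R3 − (3/4)·R1: [0, 335/4, -85/4, -5/4]
R3 ← R3 − (335/653)·R2: [0, 0, -27360/653, -12960/653]
3 nonzero rows, so rank(AM) = 3.

3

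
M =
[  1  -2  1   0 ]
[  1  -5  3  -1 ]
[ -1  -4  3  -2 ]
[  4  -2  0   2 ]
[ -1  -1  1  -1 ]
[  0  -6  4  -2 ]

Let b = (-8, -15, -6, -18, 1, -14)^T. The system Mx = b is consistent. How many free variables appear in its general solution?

Row reduce the augmented matrix [M | b].
R2 ← R2 − R1: [0, -3, 2, -1, -7]
R3 ← R3 + R1: [0, -6, 4, -2, -14]
R4 ← R4 − (4)·R1: [0, 6, -4, 2, 14]
R5 ← R5 + R1: [0, -3, 2, -1, -7]
R3 ← R3 − (2)·R2: [0, 0, 0, 0, 0]
R4 ← R4 + (2)·R2: [0, 0, 0, 0, 0]
R5 ← R5 − R2: [0, 0, 0, 0, 0]
R6 ← R6 − (2)·R2: [0, 0, 0, 0, 0]
The echelon form has 2 nonzero rows, and every pivot lies in the first 4 columns, so rank(M) = rank([M|b]) = 2.
The system is consistent.
Free variables = (unknowns) − (rank) = 4 − 2 = 2.

2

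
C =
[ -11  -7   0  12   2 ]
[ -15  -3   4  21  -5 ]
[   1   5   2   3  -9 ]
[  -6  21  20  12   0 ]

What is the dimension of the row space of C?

Row reduce to echelon form.
R2 ← R2 − (15/11)·R1: [0, 72/11, 4, 51/11, -85/11]
R3 ← R3 + (1/11)·R1: [0, 48/11, 2, 45/11, -97/11]
R4 ← R4 − (6/11)·R1: [0, 273/11, 20, 60/11, -12/11]
R3 ← R3 − (2/3)·R2: [0, 0, -2/3, 1, -11/3]
R4 ← R4 − (91/24)·R2: [0, 0, 29/6, -97/8, 677/24]
R4 ← R4 + (29/4)·R3: [0, 0, 0, -39/8, 13/8]
Echelon form has 4 nonzero rows, so rank(C) = 4.
The row space has dimension equal to the rank: 4.

4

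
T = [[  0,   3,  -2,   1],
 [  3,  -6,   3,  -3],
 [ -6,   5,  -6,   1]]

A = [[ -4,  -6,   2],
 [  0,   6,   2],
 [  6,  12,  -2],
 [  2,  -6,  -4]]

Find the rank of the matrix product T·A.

First compute TA:
[[-10, -12,   6],
 [  0,   0,   0],
 [-10, -12,   6]]
Now row reduce the product.
R3 ← R3 − R1: [0, 0, 0]
1 nonzero row, so rank(TA) = 1.

1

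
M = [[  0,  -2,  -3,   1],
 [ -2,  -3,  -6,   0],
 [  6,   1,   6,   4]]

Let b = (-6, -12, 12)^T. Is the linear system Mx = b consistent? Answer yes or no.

yes

Row reduce the augmented matrix [M | b].
Swap R1 ↔ R2
R3 ← R3 + (3)·R1: [0, -8, -12, 4, -24]
R3 ← R3 − (4)·R2: [0, 0, 0, 0, 0]
The echelon form has 2 nonzero rows, and every pivot lies in the first 4 columns, so rank(M) = rank([M|b]) = 2.
The system is consistent.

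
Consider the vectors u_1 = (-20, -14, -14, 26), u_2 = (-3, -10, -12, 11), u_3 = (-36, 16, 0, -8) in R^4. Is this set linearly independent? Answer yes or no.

Form the matrix with these vectors as rows and row reduce.
R2 ← R2 − (3/20)·R1: [0, -79/10, -99/10, 71/10]
R3 ← R3 − (9/5)·R1: [0, 206/5, 126/5, -274/5]
R3 ← R3 + (412/79)·R2: [0, 0, -2088/79, -1404/79]
3 nonzero rows, so the 3 vectors span a space of dimension 3.
Since 3 = 3, the vectors are linearly independent.

yes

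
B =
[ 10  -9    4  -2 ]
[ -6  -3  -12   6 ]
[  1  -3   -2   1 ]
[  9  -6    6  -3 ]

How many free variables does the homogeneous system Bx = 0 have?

2

Row reduce to echelon form.
R2 ← R2 + (3/5)·R1: [0, -42/5, -48/5, 24/5]
R3 ← R3 − (1/10)·R1: [0, -21/10, -12/5, 6/5]
R4 ← R4 − (9/10)·R1: [0, 21/10, 12/5, -6/5]
R3 ← R3 − (1/4)·R2: [0, 0, 0, 0]
R4 ← R4 + (1/4)·R2: [0, 0, 0, 0]
2 nonzero rows, so rank(B) = 2.
B has 4 columns; by rank–nullity, nullity = 4 − 2 = 2.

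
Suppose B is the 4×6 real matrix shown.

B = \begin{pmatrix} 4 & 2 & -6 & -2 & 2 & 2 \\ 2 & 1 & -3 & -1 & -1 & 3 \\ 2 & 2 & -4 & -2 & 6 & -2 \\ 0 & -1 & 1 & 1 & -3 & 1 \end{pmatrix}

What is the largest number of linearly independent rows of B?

Row reduce to echelon form.
R2 ← R2 − (1/2)·R1: [0, 0, 0, 0, -2, 2]
R3 ← R3 − (1/2)·R1: [0, 1, -1, -1, 5, -3]
Swap R2 ↔ R3
R4 ← R4 + R2: [0, 0, 0, 0, 2, -2]
R4 ← R4 + R3: [0, 0, 0, 0, 0, 0]
Echelon form has 3 nonzero rows, so rank(B) = 3.
The rank gives the maximum number of linearly independent rows: 3.

3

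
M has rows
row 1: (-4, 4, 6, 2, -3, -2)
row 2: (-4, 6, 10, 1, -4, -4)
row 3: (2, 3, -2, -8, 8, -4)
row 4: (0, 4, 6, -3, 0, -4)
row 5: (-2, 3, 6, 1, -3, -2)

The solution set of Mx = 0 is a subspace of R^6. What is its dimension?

3

Row reduce to echelon form.
R2 ← R2 − R1: [0, 2, 4, -1, -1, -2]
R3 ← R3 + (1/2)·R1: [0, 5, 1, -7, 13/2, -5]
R5 ← R5 − (1/2)·R1: [0, 1, 3, 0, -3/2, -1]
R3 ← R3 − (5/2)·R2: [0, 0, -9, -9/2, 9, 0]
R4 ← R4 − (2)·R2: [0, 0, -2, -1, 2, 0]
R5 ← R5 − (1/2)·R2: [0, 0, 1, 1/2, -1, 0]
R4 ← R4 − (2/9)·R3: [0, 0, 0, 0, 0, 0]
R5 ← R5 + (1/9)·R3: [0, 0, 0, 0, 0, 0]
3 nonzero rows, so rank(M) = 3.
M has 6 columns; by rank–nullity, nullity = 6 − 3 = 3.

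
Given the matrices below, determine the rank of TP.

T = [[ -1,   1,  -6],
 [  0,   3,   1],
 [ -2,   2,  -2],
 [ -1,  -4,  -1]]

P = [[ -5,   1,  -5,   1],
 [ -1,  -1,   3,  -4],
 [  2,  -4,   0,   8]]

3

First compute TP:
[[ -8,  22,   8, -53],
 [ -1,  -7,   9,  -4],
 [  4,   4,  16, -26],
 [  7,   7,  -7,   7]]
Now row reduce the product.
R2 ← R2 − (1/8)·R1: [0, -39/4, 8, 21/8]
R3 ← R3 + (1/2)·R1: [0, 15, 20, -105/2]
R4 ← R4 + (7/8)·R1: [0, 105/4, 0, -315/8]
R3 ← R3 + (20/13)·R2: [0, 0, 420/13, -630/13]
R4 ← R4 + (35/13)·R2: [0, 0, 280/13, -420/13]
R4 ← R4 − (2/3)·R3: [0, 0, 0, 0]
3 nonzero rows, so rank(TP) = 3.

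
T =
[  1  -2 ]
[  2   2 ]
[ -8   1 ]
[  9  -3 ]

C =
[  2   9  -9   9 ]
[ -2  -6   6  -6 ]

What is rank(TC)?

2

First compute TC:
[[  6,  21, -21,  21],
 [  0,   6,  -6,   6],
 [-18, -78,  78, -78],
 [ 24,  99, -99,  99]]
Now row reduce the product.
R3 ← R3 + (3)·R1: [0, -15, 15, -15]
R4 ← R4 − (4)·R1: [0, 15, -15, 15]
R3 ← R3 + (5/2)·R2: [0, 0, 0, 0]
R4 ← R4 − (5/2)·R2: [0, 0, 0, 0]
2 nonzero rows, so rank(TC) = 2.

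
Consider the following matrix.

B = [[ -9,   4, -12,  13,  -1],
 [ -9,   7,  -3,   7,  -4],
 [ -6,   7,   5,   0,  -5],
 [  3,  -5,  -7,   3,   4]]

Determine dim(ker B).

Row reduce to echelon form.
R2 ← R2 − R1: [0, 3, 9, -6, -3]
R3 ← R3 − (2/3)·R1: [0, 13/3, 13, -26/3, -13/3]
R4 ← R4 + (1/3)·R1: [0, -11/3, -11, 22/3, 11/3]
R3 ← R3 − (13/9)·R2: [0, 0, 0, 0, 0]
R4 ← R4 + (11/9)·R2: [0, 0, 0, 0, 0]
2 nonzero rows, so rank(B) = 2.
B has 5 columns; by rank–nullity, nullity = 5 − 2 = 3.

3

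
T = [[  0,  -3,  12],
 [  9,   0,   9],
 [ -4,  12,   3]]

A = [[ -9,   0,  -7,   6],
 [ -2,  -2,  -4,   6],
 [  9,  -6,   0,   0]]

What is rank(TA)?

First compute TA:
[[114, -66,  12, -18],
 [  0, -54, -63,  54],
 [ 39, -42, -20,  48]]
Now row reduce the product.
R3 ← R3 − (13/38)·R1: [0, -369/19, -458/19, 1029/19]
R3 ← R3 − (41/114)·R2: [0, 0, -55/38, 660/19]
3 nonzero rows, so rank(TA) = 3.

3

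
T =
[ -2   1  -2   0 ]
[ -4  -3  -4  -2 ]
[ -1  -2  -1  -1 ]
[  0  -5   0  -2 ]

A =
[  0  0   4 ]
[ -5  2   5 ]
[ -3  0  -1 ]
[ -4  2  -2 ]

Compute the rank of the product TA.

2

First compute TA:
[[  1,   2,  -1],
 [ 35, -10, -23],
 [ 17,  -6, -11],
 [ 33, -14, -21]]
Now row reduce the product.
R2 ← R2 − (35)·R1: [0, -80, 12]
R3 ← R3 − (17)·R1: [0, -40, 6]
R4 ← R4 − (33)·R1: [0, -80, 12]
R3 ← R3 − (1/2)·R2: [0, 0, 0]
R4 ← R4 − R2: [0, 0, 0]
2 nonzero rows, so rank(TA) = 2.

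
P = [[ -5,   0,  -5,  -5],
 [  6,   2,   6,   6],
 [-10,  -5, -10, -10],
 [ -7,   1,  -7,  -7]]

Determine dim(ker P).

2

Row reduce to echelon form.
R2 ← R2 + (6/5)·R1: [0, 2, 0, 0]
R3 ← R3 − (2)·R1: [0, -5, 0, 0]
R4 ← R4 − (7/5)·R1: [0, 1, 0, 0]
R3 ← R3 + (5/2)·R2: [0, 0, 0, 0]
R4 ← R4 − (1/2)·R2: [0, 0, 0, 0]
2 nonzero rows, so rank(P) = 2.
P has 4 columns; by rank–nullity, nullity = 4 − 2 = 2.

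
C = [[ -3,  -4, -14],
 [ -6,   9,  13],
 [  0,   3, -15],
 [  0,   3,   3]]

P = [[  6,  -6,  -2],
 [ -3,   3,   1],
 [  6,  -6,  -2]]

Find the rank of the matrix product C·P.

1

First compute CP:
[[-90,  90,  30],
 [ 15, -15,  -5],
 [-99,  99,  33],
 [  9,  -9,  -3]]
Now row reduce the product.
R2 ← R2 + (1/6)·R1: [0, 0, 0]
R3 ← R3 − (11/10)·R1: [0, 0, 0]
R4 ← R4 + (1/10)·R1: [0, 0, 0]
1 nonzero row, so rank(CP) = 1.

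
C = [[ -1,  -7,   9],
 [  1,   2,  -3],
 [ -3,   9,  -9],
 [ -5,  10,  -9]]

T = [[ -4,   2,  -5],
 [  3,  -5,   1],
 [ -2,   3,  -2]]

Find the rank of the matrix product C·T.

2

First compute CT:
[[-35,  60, -20],
 [  8, -17,   3],
 [ 57, -78,  42],
 [ 68, -87,  53]]
Now row reduce the product.
R2 ← R2 + (8/35)·R1: [0, -23/7, -11/7]
R3 ← R3 + (57/35)·R1: [0, 138/7, 66/7]
R4 ← R4 + (68/35)·R1: [0, 207/7, 99/7]
R3 ← R3 + (6)·R2: [0, 0, 0]
R4 ← R4 + (9)·R2: [0, 0, 0]
2 nonzero rows, so rank(CT) = 2.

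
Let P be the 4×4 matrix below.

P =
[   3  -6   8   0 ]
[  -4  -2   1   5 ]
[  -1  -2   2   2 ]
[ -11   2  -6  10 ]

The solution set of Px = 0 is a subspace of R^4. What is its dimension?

2

Row reduce to echelon form.
R2 ← R2 + (4/3)·R1: [0, -10, 35/3, 5]
R3 ← R3 + (1/3)·R1: [0, -4, 14/3, 2]
R4 ← R4 + (11/3)·R1: [0, -20, 70/3, 10]
R3 ← R3 − (2/5)·R2: [0, 0, 0, 0]
R4 ← R4 − (2)·R2: [0, 0, 0, 0]
2 nonzero rows, so rank(P) = 2.
P has 4 columns; by rank–nullity, nullity = 4 − 2 = 2.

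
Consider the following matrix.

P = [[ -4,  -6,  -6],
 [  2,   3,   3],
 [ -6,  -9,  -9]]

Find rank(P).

Row reduce to echelon form.
R2 ← R2 + (1/2)·R1: [0, 0, 0]
R3 ← R3 − (3/2)·R1: [0, 0, 0]
Echelon form has 1 nonzero row, so rank(P) = 1.

1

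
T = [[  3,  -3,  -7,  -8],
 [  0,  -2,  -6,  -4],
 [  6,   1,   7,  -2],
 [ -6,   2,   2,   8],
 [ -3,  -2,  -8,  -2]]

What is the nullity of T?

2

Row reduce to echelon form.
R3 ← R3 − (2)·R1: [0, 7, 21, 14]
R4 ← R4 + (2)·R1: [0, -4, -12, -8]
R5 ← R5 + R1: [0, -5, -15, -10]
R3 ← R3 + (7/2)·R2: [0, 0, 0, 0]
R4 ← R4 − (2)·R2: [0, 0, 0, 0]
R5 ← R5 − (5/2)·R2: [0, 0, 0, 0]
2 nonzero rows, so rank(T) = 2.
T has 4 columns; by rank–nullity, nullity = 4 − 2 = 2.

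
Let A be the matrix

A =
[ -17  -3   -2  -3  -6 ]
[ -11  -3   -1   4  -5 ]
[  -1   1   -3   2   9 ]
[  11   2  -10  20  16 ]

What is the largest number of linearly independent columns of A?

4

Row reduce to echelon form.
R2 ← R2 − (11/17)·R1: [0, -18/17, 5/17, 101/17, -19/17]
R3 ← R3 − (1/17)·R1: [0, 20/17, -49/17, 37/17, 159/17]
R4 ← R4 + (11/17)·R1: [0, 1/17, -192/17, 307/17, 206/17]
R3 ← R3 + (10/9)·R2: [0, 0, -23/9, 79/9, 73/9]
R4 ← R4 + (1/18)·R2: [0, 0, -203/18, 331/18, 217/18]
R4 ← R4 − (203/46)·R3: [0, 0, 0, -468/23, -546/23]
Echelon form has 4 nonzero rows, so rank(A) = 4.
The rank gives the maximum number of linearly independent columns: 4.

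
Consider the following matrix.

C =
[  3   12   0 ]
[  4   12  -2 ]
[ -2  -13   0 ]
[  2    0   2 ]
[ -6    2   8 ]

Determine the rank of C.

3

Row reduce to echelon form.
R2 ← R2 − (4/3)·R1: [0, -4, -2]
R3 ← R3 + (2/3)·R1: [0, -5, 0]
R4 ← R4 − (2/3)·R1: [0, -8, 2]
R5 ← R5 + (2)·R1: [0, 26, 8]
R3 ← R3 − (5/4)·R2: [0, 0, 5/2]
R4 ← R4 − (2)·R2: [0, 0, 6]
R5 ← R5 + (13/2)·R2: [0, 0, -5]
R4 ← R4 − (12/5)·R3: [0, 0, 0]
R5 ← R5 + (2)·R3: [0, 0, 0]
Echelon form has 3 nonzero rows, so rank(C) = 3.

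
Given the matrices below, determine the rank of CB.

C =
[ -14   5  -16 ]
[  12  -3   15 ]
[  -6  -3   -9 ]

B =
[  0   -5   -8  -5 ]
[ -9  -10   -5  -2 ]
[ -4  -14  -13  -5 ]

First compute CB:
[[ 19, 244, 295, 140],
 [-33, -240, -276, -129],
 [ 63, 186, 180,  81]]
Now row reduce the product.
R2 ← R2 + (33/19)·R1: [0, 3492/19, 4491/19, 2169/19]
R3 ← R3 − (63/19)·R1: [0, -11838/19, -15165/19, -7281/19]
R3 ← R3 + (1973/582)·R2: [0, 0, 609/194, 735/194]
3 nonzero rows, so rank(CB) = 3.

3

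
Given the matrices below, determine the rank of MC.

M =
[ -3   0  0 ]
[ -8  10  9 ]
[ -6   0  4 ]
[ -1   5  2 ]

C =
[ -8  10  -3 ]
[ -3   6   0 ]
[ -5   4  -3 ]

First compute MC:
[[ 24, -30,   9],
 [-11,  16,  -3],
 [ 28, -44,   6],
 [-17,  28,  -3]]
Now row reduce the product.
R2 ← R2 + (11/24)·R1: [0, 9/4, 9/8]
R3 ← R3 − (7/6)·R1: [0, -9, -9/2]
R4 ← R4 + (17/24)·R1: [0, 27/4, 27/8]
R3 ← R3 + (4)·R2: [0, 0, 0]
R4 ← R4 − (3)·R2: [0, 0, 0]
2 nonzero rows, so rank(MC) = 2.

2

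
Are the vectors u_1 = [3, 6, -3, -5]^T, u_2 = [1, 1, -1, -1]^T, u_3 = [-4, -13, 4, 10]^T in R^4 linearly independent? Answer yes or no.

Form the matrix with these vectors as rows and row reduce.
R2 ← R2 − (1/3)·R1: [0, -1, 0, 2/3]
R3 ← R3 + (4/3)·R1: [0, -5, 0, 10/3]
R3 ← R3 − (5)·R2: [0, 0, 0, 0]
2 nonzero rows, so the 3 vectors span a space of dimension 2.
Since 2 < 3, the vectors are linearly dependent.

no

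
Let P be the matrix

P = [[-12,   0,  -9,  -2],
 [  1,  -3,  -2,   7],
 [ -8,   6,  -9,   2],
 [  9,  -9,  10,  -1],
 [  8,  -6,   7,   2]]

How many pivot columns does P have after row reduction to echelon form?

3

Row reduce to echelon form.
R2 ← R2 + (1/12)·R1: [0, -3, -11/4, 41/6]
R3 ← R3 − (2/3)·R1: [0, 6, -3, 10/3]
R4 ← R4 + (3/4)·R1: [0, -9, 13/4, -5/2]
R5 ← R5 + (2/3)·R1: [0, -6, 1, 2/3]
R3 ← R3 + (2)·R2: [0, 0, -17/2, 17]
R4 ← R4 − (3)·R2: [0, 0, 23/2, -23]
R5 ← R5 − (2)·R2: [0, 0, 13/2, -13]
R4 ← R4 + (23/17)·R3: [0, 0, 0, 0]
R5 ← R5 + (13/17)·R3: [0, 0, 0, 0]
Echelon form has 3 nonzero rows, so rank(P) = 3.
Each nonzero row contributes one pivot column: 3 pivot columns.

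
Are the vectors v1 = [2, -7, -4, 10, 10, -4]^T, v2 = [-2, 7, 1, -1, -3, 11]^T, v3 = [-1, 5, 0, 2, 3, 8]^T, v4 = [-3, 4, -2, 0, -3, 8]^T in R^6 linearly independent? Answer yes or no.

yes

Form the matrix with these vectors as rows and row reduce.
R2 ← R2 + R1: [0, 0, -3, 9, 7, 7]
R3 ← R3 + (1/2)·R1: [0, 3/2, -2, 7, 8, 6]
R4 ← R4 + (3/2)·R1: [0, -13/2, -8, 15, 12, 2]
Swap R2 ↔ R3
R4 ← R4 + (13/3)·R2: [0, 0, -50/3, 136/3, 140/3, 28]
R4 ← R4 − (50/9)·R3: [0, 0, 0, -14/3, 70/9, -98/9]
4 nonzero rows, so the 4 vectors span a space of dimension 4.
Since 4 = 4, the vectors are linearly independent.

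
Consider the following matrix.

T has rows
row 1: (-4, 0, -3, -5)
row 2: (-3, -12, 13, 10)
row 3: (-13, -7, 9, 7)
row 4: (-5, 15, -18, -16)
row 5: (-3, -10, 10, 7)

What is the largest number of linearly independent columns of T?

Row reduce to echelon form.
R2 ← R2 − (3/4)·R1: [0, -12, 61/4, 55/4]
R3 ← R3 − (13/4)·R1: [0, -7, 75/4, 93/4]
R4 ← R4 − (5/4)·R1: [0, 15, -57/4, -39/4]
R5 ← R5 − (3/4)·R1: [0, -10, 49/4, 43/4]
R3 ← R3 − (7/12)·R2: [0, 0, 473/48, 731/48]
R4 ← R4 + (5/4)·R2: [0, 0, 77/16, 119/16]
R5 ← R5 − (5/6)·R2: [0, 0, -11/24, -17/24]
R4 ← R4 − (21/43)·R3: [0, 0, 0, 0]
R5 ← R5 + (2/43)·R3: [0, 0, 0, 0]
Echelon form has 3 nonzero rows, so rank(T) = 3.
The rank gives the maximum number of linearly independent columns: 3.

3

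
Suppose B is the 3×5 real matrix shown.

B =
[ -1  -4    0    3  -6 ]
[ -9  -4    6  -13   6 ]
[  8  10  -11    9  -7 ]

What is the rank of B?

Row reduce to echelon form.
R2 ← R2 − (9)·R1: [0, 32, 6, -40, 60]
R3 ← R3 + (8)·R1: [0, -22, -11, 33, -55]
R3 ← R3 + (11/16)·R2: [0, 0, -55/8, 11/2, -55/4]
Echelon form has 3 nonzero rows, so rank(B) = 3.

3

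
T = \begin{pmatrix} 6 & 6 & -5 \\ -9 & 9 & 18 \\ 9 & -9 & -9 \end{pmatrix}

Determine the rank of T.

3

Row reduce to echelon form.
R2 ← R2 + (3/2)·R1: [0, 18, 21/2]
R3 ← R3 − (3/2)·R1: [0, -18, -3/2]
R3 ← R3 + R2: [0, 0, 9]
Echelon form has 3 nonzero rows, so rank(T) = 3.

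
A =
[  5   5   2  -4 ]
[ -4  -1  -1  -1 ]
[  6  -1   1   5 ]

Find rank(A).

Row reduce to echelon form.
R2 ← R2 + (4/5)·R1: [0, 3, 3/5, -21/5]
R3 ← R3 − (6/5)·R1: [0, -7, -7/5, 49/5]
R3 ← R3 + (7/3)·R2: [0, 0, 0, 0]
Echelon form has 2 nonzero rows, so rank(A) = 2.

2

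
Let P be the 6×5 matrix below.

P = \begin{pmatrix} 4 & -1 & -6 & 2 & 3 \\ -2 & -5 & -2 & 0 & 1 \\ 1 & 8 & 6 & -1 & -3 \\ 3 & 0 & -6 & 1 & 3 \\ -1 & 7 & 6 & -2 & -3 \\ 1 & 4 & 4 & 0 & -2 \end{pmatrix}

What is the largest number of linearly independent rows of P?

3

Row reduce to echelon form.
R2 ← R2 + (1/2)·R1: [0, -11/2, -5, 1, 5/2]
R3 ← R3 − (1/4)·R1: [0, 33/4, 15/2, -3/2, -15/4]
R4 ← R4 − (3/4)·R1: [0, 3/4, -3/2, -1/2, 3/4]
R5 ← R5 + (1/4)·R1: [0, 27/4, 9/2, -3/2, -9/4]
R6 ← R6 − (1/4)·R1: [0, 17/4, 11/2, -1/2, -11/4]
R3 ← R3 + (3/2)·R2: [0, 0, 0, 0, 0]
R4 ← R4 + (3/22)·R2: [0, 0, -24/11, -4/11, 12/11]
R5 ← R5 + (27/22)·R2: [0, 0, -18/11, -3/11, 9/11]
R6 ← R6 + (17/22)·R2: [0, 0, 18/11, 3/11, -9/11]
Swap R3 ↔ R4
R5 ← R5 − (3/4)·R3: [0, 0, 0, 0, 0]
R6 ← R6 + (3/4)·R3: [0, 0, 0, 0, 0]
Echelon form has 3 nonzero rows, so rank(P) = 3.
The rank gives the maximum number of linearly independent rows: 3.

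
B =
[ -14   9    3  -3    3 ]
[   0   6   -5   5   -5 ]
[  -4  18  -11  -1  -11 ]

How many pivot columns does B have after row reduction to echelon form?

Row reduce to echelon form.
R3 ← R3 − (2/7)·R1: [0, 108/7, -83/7, -1/7, -83/7]
R3 ← R3 − (18/7)·R2: [0, 0, 1, -13, 1]
Echelon form has 3 nonzero rows, so rank(B) = 3.
Each nonzero row contributes one pivot column: 3 pivot columns.

3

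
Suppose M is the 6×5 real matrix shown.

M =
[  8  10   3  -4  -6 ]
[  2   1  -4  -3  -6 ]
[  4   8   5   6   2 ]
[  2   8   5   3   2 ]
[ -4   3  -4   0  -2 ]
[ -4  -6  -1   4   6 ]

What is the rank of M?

Row reduce to echelon form.
R2 ← R2 − (1/4)·R1: [0, -3/2, -19/4, -2, -9/2]
R3 ← R3 − (1/2)·R1: [0, 3, 7/2, 8, 5]
R4 ← R4 − (1/4)·R1: [0, 11/2, 17/4, 4, 7/2]
R5 ← R5 + (1/2)·R1: [0, 8, -5/2, -2, -5]
R6 ← R6 + (1/2)·R1: [0, -1, 1/2, 2, 3]
R3 ← R3 + (2)·R2: [0, 0, -6, 4, -4]
R4 ← R4 + (11/3)·R2: [0, 0, -79/6, -10/3, -13]
R5 ← R5 + (16/3)·R2: [0, 0, -167/6, -38/3, -29]
R6 ← R6 − (2/3)·R2: [0, 0, 11/3, 10/3, 6]
R4 ← R4 − (79/36)·R3: [0, 0, 0, -109/9, -38/9]
R5 ← R5 − (167/36)·R3: [0, 0, 0, -281/9, -94/9]
R6 ← R6 + (11/18)·R3: [0, 0, 0, 52/9, 32/9]
R5 ← R5 − (281/109)·R4: [0, 0, 0, 0, 48/109]
R6 ← R6 + (52/109)·R4: [0, 0, 0, 0, 168/109]
R6 ← R6 − (7/2)·R5: [0, 0, 0, 0, 0]
Echelon form has 5 nonzero rows, so rank(M) = 5.

5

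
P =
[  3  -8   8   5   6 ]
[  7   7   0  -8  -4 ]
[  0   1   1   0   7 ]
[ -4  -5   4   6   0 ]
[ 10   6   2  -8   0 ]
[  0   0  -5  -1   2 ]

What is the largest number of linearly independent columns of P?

Row reduce to echelon form.
R2 ← R2 − (7/3)·R1: [0, 77/3, -56/3, -59/3, -18]
R4 ← R4 + (4/3)·R1: [0, -47/3, 44/3, 38/3, 8]
R5 ← R5 − (10/3)·R1: [0, 98/3, -74/3, -74/3, -20]
R3 ← R3 − (3/77)·R2: [0, 0, 19/11, 59/77, 593/77]
R4 ← R4 + (47/77)·R2: [0, 0, 36/11, 51/77, -230/77]
R5 ← R5 − (14/11)·R2: [0, 0, -10/11, 4/11, 32/11]
R4 ← R4 − (36/19)·R3: [0, 0, 0, -15/19, -334/19]
R5 ← R5 + (10/19)·R3: [0, 0, 0, 102/133, 926/133]
R6 ← R6 + (55/19)·R3: [0, 0, 0, 162/133, 3231/133]
R5 ← R5 + (34/35)·R4: [0, 0, 0, 0, -354/35]
R6 ← R6 + (54/35)·R4: [0, 0, 0, 0, -99/35]
R6 ← R6 − (33/118)·R5: [0, 0, 0, 0, 0]
Echelon form has 5 nonzero rows, so rank(P) = 5.
The rank gives the maximum number of linearly independent columns: 5.

5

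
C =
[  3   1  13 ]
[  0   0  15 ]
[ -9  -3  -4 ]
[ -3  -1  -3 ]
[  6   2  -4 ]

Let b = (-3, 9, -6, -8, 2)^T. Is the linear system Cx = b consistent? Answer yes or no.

Row reduce the augmented matrix [C | b].
R3 ← R3 + (3)·R1: [0, 0, 35, -15]
R4 ← R4 + R1: [0, 0, 10, -11]
R5 ← R5 − (2)·R1: [0, 0, -30, 8]
R3 ← R3 − (7/3)·R2: [0, 0, 0, -36]
R4 ← R4 − (2/3)·R2: [0, 0, 0, -17]
R5 ← R5 + (2)·R2: [0, 0, 0, 26]
R4 ← R4 − (17/36)·R3: [0, 0, 0, 0]
R5 ← R5 + (13/18)·R3: [0, 0, 0, 0]
The echelon form has 3 nonzero rows; the last pivot sits in the augmented column, so rank(C) = 2 but rank([C|b]) = 3.
Since the ranks differ, the system is inconsistent.

no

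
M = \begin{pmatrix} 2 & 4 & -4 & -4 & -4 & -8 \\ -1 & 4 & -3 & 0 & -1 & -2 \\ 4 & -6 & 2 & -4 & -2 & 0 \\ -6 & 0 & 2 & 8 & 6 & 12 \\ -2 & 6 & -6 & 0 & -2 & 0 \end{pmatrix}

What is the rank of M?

Row reduce to echelon form.
R2 ← R2 + (1/2)·R1: [0, 6, -5, -2, -3, -6]
R3 ← R3 − (2)·R1: [0, -14, 10, 4, 6, 16]
R4 ← R4 + (3)·R1: [0, 12, -10, -4, -6, -12]
R5 ← R5 + R1: [0, 10, -10, -4, -6, -8]
R3 ← R3 + (7/3)·R2: [0, 0, -5/3, -2/3, -1, 2]
R4 ← R4 − (2)·R2: [0, 0, 0, 0, 0, 0]
R5 ← R5 − (5/3)·R2: [0, 0, -5/3, -2/3, -1, 2]
R5 ← R5 − R3: [0, 0, 0, 0, 0, 0]
Echelon form has 3 nonzero rows, so rank(M) = 3.

3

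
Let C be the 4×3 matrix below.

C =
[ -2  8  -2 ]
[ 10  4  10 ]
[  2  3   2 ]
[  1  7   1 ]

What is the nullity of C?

1

Row reduce to echelon form.
R2 ← R2 + (5)·R1: [0, 44, 0]
R3 ← R3 + R1: [0, 11, 0]
R4 ← R4 + (1/2)·R1: [0, 11, 0]
R3 ← R3 − (1/4)·R2: [0, 0, 0]
R4 ← R4 − (1/4)·R2: [0, 0, 0]
2 nonzero rows, so rank(C) = 2.
C has 3 columns; by rank–nullity, nullity = 3 − 2 = 1.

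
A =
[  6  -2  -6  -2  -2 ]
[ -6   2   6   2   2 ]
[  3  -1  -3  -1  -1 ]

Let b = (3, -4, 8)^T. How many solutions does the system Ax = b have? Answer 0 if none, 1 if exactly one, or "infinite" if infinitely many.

0

Row reduce the augmented matrix [A | b].
R2 ← R2 + R1: [0, 0, 0, 0, 0, -1]
R3 ← R3 − (1/2)·R1: [0, 0, 0, 0, 0, 13/2]
R3 ← R3 + (13/2)·R2: [0, 0, 0, 0, 0, 0]
The echelon form has 2 nonzero rows; the last pivot sits in the augmented column, so rank(A) = 1 but rank([A|b]) = 2.
Since the ranks differ, the system is inconsistent.
It has no solutions.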